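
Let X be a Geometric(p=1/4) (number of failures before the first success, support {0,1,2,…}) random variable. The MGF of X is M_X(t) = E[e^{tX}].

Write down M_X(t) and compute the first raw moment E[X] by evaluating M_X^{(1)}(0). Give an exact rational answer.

M_X(t) = 1/(4*(1 - 3*e^(t)/4))
D[M](t) = 3*e^(t)/(9*e^(2*t) - 24*e^(t) + 16)

E[X] = D[M](0) = 3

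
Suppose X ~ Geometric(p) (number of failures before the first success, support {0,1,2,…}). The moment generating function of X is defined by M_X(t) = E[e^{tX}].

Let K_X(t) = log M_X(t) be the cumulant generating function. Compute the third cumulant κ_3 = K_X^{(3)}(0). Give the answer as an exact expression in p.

M_X(t) = p/(-(1 - p)*e^(t) + 1)
K_X(t) = log M_X(t) = log(p) - log(-(1 - p)*e^(t) + 1)
dK/dt = (-p*e^(t) + e^(t))/(p*e^(t) - e^(t) + 1)
d^2K/dt^2 = (-p*e^(t) + e^(t))/(p^2*e^(2*t) - 2*p*e^(2*t) + 2*p*e^(t) + e^(2*t) - 2*e^(t) + 1)

κ_3 = d^3K/dt^3 |_{t=0} = (p^2 - 3*p + 2)/p^3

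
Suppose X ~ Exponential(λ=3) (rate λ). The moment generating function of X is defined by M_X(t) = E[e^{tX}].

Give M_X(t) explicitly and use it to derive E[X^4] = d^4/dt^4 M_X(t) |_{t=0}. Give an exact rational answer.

E[X^4] = D^4[M](0) = 8/27

M_X(t) = 3/(3 - t)
D^4[M](t) = -72/(t^5 - 15*t^4 + 90*t^3 - 270*t^2 + 405*t - 243)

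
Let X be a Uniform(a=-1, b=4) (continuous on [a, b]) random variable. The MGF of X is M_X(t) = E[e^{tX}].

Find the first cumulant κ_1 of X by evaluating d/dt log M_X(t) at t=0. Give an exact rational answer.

M_X(t) = (e^(4*t) - e^(-t))/(5*t)
K_X(t) = log M_X(t) = -log(t) + log(e^(4*t) - e^(-t)) - log(5)
D[K](t) = (4*t*e^(5*t) + t - e^(5*t) + 1)/(t*e^(5*t) - t)

κ_1 = D[K](0) = 3/2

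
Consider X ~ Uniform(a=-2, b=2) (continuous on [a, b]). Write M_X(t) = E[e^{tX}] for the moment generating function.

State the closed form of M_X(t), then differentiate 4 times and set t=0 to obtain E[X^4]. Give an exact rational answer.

M_X(t) = (e^(2*t) - e^(-2*t))/(4*t)
D^4[M](t) = (4*t^4*e^(4*t) - 4*t^4 - 8*t^3*e^(4*t) - 8*t^3 + 12*t^2*e^(4*t) - 12*t^2 - 12*t*e^(4*t) - 12*t + 6*e^(4*t) - 6)*e^(-2*t)/t^5

E[X^4] = D^4[M](0) = 16/5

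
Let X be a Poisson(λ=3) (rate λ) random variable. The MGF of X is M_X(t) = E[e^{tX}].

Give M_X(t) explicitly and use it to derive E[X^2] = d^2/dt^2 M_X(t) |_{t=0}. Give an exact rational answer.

M_X(t) = e^(3*e^(t) - 3)
M^(2)(t) = (9*e^(2*t)*e^(3*e^(t)) + 3*e^(t)*e^(3*e^(t)))*e^(-3)

E[X^2] = M^(2)(0) = 12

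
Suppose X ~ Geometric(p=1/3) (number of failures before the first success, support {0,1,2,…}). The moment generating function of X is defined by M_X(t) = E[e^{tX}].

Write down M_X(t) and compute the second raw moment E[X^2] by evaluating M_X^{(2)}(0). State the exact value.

E[X^2] = d^2M/dt^2 |_{t=0} = 10

M_X(t) = 1/(3*(1 - 2*e^(t)/3))
dM/dt = 2*e^(t)/(4*e^(2*t) - 12*e^(t) + 9)
d^2M/dt^2 = (-4*e^(2*t) - 6*e^(t))/(8*e^(3*t) - 36*e^(2*t) + 54*e^(t) - 27)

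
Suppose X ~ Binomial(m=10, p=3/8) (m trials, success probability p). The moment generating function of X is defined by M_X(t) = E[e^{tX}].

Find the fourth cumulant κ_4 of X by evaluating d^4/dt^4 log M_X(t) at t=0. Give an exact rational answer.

M_X(t) = (3*e^(t)/8 + 5/8)^10
K_X(t) = log M_X(t) = 10*log(3*e^(t)/8 + 5/8)
K^(4)(t) = (1350*e^(3*t) - 9000*e^(2*t) + 3750*e^(t))/(81*e^(4*t) + 540*e^(3*t) + 1350*e^(2*t) + 1500*e^(t) + 625)

κ_4 = K^(4)(0) = -975/1024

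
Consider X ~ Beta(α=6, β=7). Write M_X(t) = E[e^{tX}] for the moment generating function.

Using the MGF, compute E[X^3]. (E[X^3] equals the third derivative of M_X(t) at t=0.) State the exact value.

M_X(t) = ₁F₁(6; 13; t)
M^(3)(t) = 8*₁F₁(9; 16; t)/65

E[X^3] = M^(3)(0) = 8/65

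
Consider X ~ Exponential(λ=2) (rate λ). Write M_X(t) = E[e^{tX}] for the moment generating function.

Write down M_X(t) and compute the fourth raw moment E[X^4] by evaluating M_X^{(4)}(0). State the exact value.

M_X(t) = 2/(2 - t)
D^4[M](t) = -48/(t^5 - 10*t^4 + 40*t^3 - 80*t^2 + 80*t - 32)

E[X^4] = D^4[M](0) = 3/2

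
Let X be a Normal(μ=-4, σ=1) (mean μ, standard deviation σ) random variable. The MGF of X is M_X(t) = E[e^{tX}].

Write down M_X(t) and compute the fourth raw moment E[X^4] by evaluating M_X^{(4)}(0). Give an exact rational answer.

E[X^4] = M′′′′(0) = 355

M_X(t) = e^(t^2/2 - 4*t)
M′(t) = t*e^(-4*t)*e^(t^2/2) - 4*e^(-4*t)*e^(t^2/2)
M′′(t) = (t^2*e^(t^2/2) - 8*t*e^(t^2/2) + 17*e^(t^2/2))*e^(-4*t)
M′′′(t) = (t^3*e^(t^2/2) - 12*t^2*e^(t^2/2) + 51*t*e^(t^2/2) - 76*e^(t^2/2))*e^(-4*t)
M′′′′(t) = (t^4*e^(t^2/2) - 16*t^3*e^(t^2/2) + 102*t^2*e^(t^2/2) - 304*t*e^(t^2/2) + 355*e^(t^2/2))*e^(-4*t)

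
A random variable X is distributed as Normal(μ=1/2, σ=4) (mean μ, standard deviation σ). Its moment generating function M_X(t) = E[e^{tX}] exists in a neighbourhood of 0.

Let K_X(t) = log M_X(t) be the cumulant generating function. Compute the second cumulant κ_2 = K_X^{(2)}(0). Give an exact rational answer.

κ_2 = D^2[K](0) = 16

M_X(t) = e^(8*t^2 + t/2)
K_X(t) = log M_X(t) = 8*t^2 + t/2
D^2[K](t) = 16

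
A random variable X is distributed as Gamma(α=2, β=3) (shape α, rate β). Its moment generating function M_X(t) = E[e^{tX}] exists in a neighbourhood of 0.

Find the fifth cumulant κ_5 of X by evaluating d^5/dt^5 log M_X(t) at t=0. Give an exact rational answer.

M_X(t) = 9/(3 - t)^2
K_X(t) = log M_X(t) = -2*log(3 - t) + 2*log(3)
D^5[K](t) = -48/(t^5 - 15*t^4 + 90*t^3 - 270*t^2 + 405*t - 243)

κ_5 = D^5[K](0) = 16/81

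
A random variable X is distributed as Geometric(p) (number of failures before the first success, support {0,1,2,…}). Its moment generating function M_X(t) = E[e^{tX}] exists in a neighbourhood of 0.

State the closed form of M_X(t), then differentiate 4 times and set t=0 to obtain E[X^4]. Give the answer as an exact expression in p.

M_X(t) = p/(-(1 - p)*e^(t) + 1)

E[X^4] = M^(4)(0) = 1 - 15/p + 50/p^2 - 60/p^3 + 24/p^4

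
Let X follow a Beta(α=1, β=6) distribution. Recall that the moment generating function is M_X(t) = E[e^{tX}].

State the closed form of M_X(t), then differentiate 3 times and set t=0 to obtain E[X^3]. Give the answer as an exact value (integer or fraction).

E[X^3] = d^3M/dt^3 |_{t=0} = 1/84

M_X(t) = ₁F₁(1; 7; t)
dM/dt = ₁F₁(2; 8; t)/7
d^2M/dt^2 = ₁F₁(3; 9; t)/28
d^3M/dt^3 = ₁F₁(4; 10; t)/84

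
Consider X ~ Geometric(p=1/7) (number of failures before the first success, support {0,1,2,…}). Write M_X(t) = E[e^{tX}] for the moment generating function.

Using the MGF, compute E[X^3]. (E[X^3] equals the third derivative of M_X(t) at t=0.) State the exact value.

E[X^3] = M′′′(0) = 1518

M_X(t) = 1/(7*(1 - 6*e^(t)/7))
M′(t) = 6*e^(t)/(36*e^(2*t) - 84*e^(t) + 49)
M′′(t) = (-36*e^(2*t) - 42*e^(t))/(216*e^(3*t) - 756*e^(2*t) + 882*e^(t) - 343)
M′′′(t) = (216*e^(3*t) + 1008*e^(2*t) + 294*e^(t))/(1296*e^(4*t) - 6048*e^(3*t) + 10584*e^(2*t) - 8232*e^(t) + 2401)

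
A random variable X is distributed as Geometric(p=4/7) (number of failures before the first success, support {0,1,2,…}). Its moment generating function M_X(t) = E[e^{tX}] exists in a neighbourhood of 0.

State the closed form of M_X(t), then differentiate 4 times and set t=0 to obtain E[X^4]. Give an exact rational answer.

M_X(t) = 4/(7*(1 - 3*e^(t)/7))
M′(t) = 12*e^(t)/(9*e^(2*t) - 42*e^(t) + 49)
M′′(t) = (-36*e^(2*t) - 84*e^(t))/(27*e^(3*t) - 189*e^(2*t) + 441*e^(t) - 343)
M′′′(t) = (108*e^(3*t) + 1008*e^(2*t) + 588*e^(t))/(81*e^(4*t) - 756*e^(3*t) + 2646*e^(2*t) - 4116*e^(t) + 2401)
M′′′′(t) = (-324*e^(4*t) - 8316*e^(3*t) - 19404*e^(2*t) - 4116*e^(t))/(243*e^(5*t) - 2835*e^(4*t) + 13230*e^(3*t) - 30870*e^(2*t) + 36015*e^(t) - 16807)

E[X^4] = M′′′′(0) = 1005/32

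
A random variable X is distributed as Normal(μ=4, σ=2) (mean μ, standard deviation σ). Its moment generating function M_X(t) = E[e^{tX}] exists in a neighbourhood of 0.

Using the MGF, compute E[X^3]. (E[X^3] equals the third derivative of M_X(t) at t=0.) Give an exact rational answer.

M_X(t) = e^(2*t^2 + 4*t)
M′(t) = 4*t*e^(4*t)*e^(2*t^2) + 4*e^(4*t)*e^(2*t^2)
M′′(t) = 16*t^2*e^(4*t)*e^(2*t^2) + 32*t*e^(4*t)*e^(2*t^2) + 20*e^(4*t)*e^(2*t^2)
M′′′(t) = 64*t^3*e^(4*t)*e^(2*t^2) + 192*t^2*e^(4*t)*e^(2*t^2) + 240*t*e^(4*t)*e^(2*t^2) + 112*e^(4*t)*e^(2*t^2)

E[X^3] = M′′′(0) = 112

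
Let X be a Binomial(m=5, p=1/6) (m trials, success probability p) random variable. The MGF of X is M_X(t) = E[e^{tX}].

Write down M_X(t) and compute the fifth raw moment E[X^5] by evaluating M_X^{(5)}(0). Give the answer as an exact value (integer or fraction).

M_X(t) = (e^(t)/6 + 5/6)^5
dM/dt = 5*e^(5*t)/7776 + 25*e^(4*t)/1944 + 125*e^(3*t)/1296 + 625*e^(2*t)/1944 + 3125*e^(t)/7776
d^2M/dt^2 = 25*e^(5*t)/7776 + 25*e^(4*t)/486 + 125*e^(3*t)/432 + 625*e^(2*t)/972 + 3125*e^(t)/7776
d^3M/dt^3 = 125*e^(5*t)/7776 + 50*e^(4*t)/243 + 125*e^(3*t)/144 + 625*e^(2*t)/486 + 3125*e^(t)/7776
d^4M/dt^4 = 625*e^(5*t)/7776 + 200*e^(4*t)/243 + 125*e^(3*t)/48 + 625*e^(2*t)/243 + 3125*e^(t)/7776
d^5M/dt^5 = 3125*e^(5*t)/7776 + 800*e^(4*t)/243 + 125*e^(3*t)/16 + 1250*e^(2*t)/243 + 3125*e^(t)/7776

E[X^5] = d^5M/dt^5 |_{t=0} = 5525/324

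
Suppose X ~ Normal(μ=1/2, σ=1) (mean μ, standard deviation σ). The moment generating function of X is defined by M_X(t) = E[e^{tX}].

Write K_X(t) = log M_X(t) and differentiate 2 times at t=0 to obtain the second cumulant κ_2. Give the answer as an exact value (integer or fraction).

M_X(t) = e^(t^2/2 + t/2)
K_X(t) = log M_X(t) = t^2/2 + t/2
K^(2)(t) = 1

κ_2 = K^(2)(0) = 1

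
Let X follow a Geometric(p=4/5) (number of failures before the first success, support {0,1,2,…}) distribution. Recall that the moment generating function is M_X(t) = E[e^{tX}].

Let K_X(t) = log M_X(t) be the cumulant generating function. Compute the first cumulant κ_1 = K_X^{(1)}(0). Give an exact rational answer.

κ_1 = D[K](0) = 1/4

M_X(t) = 4/(5*(1 - e^(t)/5))
K_X(t) = log M_X(t) = -log(1 - e^(t)/5) - log(5) + 2*log(2)
D[K](t) = -e^(t)/(e^(t) - 5)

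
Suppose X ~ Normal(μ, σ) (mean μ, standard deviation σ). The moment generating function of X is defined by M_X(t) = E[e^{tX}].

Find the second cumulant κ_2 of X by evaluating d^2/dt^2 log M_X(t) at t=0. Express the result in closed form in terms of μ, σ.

M_X(t) = e^(μ*t + σ^2*t^2/2)
K_X(t) = log M_X(t) = μ*t + σ^2*t^2/2
K′(t) = μ + σ^2*t
K′′(t) = σ^2

κ_2 = K′′(0) = σ^2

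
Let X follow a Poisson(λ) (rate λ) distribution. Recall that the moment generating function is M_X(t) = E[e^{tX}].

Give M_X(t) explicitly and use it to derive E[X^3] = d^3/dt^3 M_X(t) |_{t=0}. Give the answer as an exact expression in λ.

E[X^3] = d^3M/dt^3 |_{t=0} = λ*(λ^2 + 3*λ + 1)

M_X(t) = e^(λ*(e^(t) - 1))
dM/dt = λ*e^(-λ)*e^(t)*e^(λ*e^(t))
d^2M/dt^2 = (λ^2*e^(2*t)*e^(λ*e^(t)) + λ*e^(t)*e^(λ*e^(t)))*e^(-λ)
d^3M/dt^3 = (λ^3*e^(3*t)*e^(λ*e^(t)) + 3*λ^2*e^(2*t)*e^(λ*e^(t)) + λ*e^(t)*e^(λ*e^(t)))*e^(-λ)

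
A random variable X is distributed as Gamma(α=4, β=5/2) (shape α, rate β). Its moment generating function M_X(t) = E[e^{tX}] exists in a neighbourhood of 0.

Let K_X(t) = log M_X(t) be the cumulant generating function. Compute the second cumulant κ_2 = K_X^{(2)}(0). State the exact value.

M_X(t) = 625/(16*(5/2 - t)^4)
K_X(t) = log M_X(t) = -4*log(5/2 - t) - 4*log(2) + 4*log(5)
dK/dt = -8/(2*t - 5)
d^2K/dt^2 = 16/(4*t^2 - 20*t + 25)

κ_2 = d^2K/dt^2 |_{t=0} = 16/25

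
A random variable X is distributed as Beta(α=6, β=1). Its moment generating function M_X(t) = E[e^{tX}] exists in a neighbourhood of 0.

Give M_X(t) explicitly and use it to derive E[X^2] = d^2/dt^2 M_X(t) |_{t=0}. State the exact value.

E[X^2] = M′′(0) = 3/4

M_X(t) = ₁F₁(6; 7; t)
M′(t) = 6*₁F₁(7; 8; t)/7
M′′(t) = 3*₁F₁(8; 9; t)/4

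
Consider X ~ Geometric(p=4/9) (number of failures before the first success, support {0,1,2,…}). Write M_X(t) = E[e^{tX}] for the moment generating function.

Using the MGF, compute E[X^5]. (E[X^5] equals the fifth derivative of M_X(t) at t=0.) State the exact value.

E[X^5] = M′′′′′(0) = 165535/128

M_X(t) = 4/(9*(1 - 5*e^(t)/9))
M′(t) = 20*e^(t)/(25*e^(2*t) - 90*e^(t) + 81)
M′′(t) = (-100*e^(2*t) - 180*e^(t))/(125*e^(3*t) - 675*e^(2*t) + 1215*e^(t) - 729)
M′′′(t) = (500*e^(3*t) + 3600*e^(2*t) + 1620*e^(t))/(625*e^(4*t) - 4500*e^(3*t) + 12150*e^(2*t) - 14580*e^(t) + 6561)
M′′′′(t) = (-2500*e^(4*t) - 49500*e^(3*t) - 89100*e^(2*t) - 14580*e^(t))/(3125*e^(5*t) - 28125*e^(4*t) + 101250*e^(3*t) - 182250*e^(2*t) + 164025*e^(t) - 59049)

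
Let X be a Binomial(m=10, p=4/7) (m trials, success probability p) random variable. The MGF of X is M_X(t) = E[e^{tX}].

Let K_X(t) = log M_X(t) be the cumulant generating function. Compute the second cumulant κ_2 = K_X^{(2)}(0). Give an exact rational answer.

M_X(t) = (4*e^(t)/7 + 3/7)^10
K_X(t) = log M_X(t) = 10*log(4*e^(t)/7 + 3/7)
K′(t) = 40*e^(t)/(4*e^(t) + 3)
K′′(t) = 120*e^(t)/(16*e^(2*t) + 24*e^(t) + 9)

κ_2 = K′′(0) = 120/49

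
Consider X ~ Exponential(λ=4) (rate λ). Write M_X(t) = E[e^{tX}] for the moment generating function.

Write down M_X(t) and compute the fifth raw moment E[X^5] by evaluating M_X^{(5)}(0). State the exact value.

M_X(t) = 4/(4 - t)
M^(5)(t) = 480/(t^6 - 24*t^5 + 240*t^4 - 1280*t^3 + 3840*t^2 - 6144*t + 4096)

E[X^5] = M^(5)(0) = 15/128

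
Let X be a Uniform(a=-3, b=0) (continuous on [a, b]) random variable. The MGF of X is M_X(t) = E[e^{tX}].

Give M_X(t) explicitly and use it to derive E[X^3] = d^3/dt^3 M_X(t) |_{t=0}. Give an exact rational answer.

E[X^3] = d^3M/dt^3 |_{t=0} = -27/4

M_X(t) = (1 - e^(-3*t))/(3*t)
dM/dt = (3*t - e^(3*t) + 1)*e^(-3*t)/(3*t^2)
d^2M/dt^2 = (-9*t^2 - 6*t + 2*e^(3*t) - 2)*e^(-3*t)/(3*t^3)
d^3M/dt^3 = (9*t^3 + 9*t^2 + 6*t - 2*e^(3*t) + 2)*e^(-3*t)/t^4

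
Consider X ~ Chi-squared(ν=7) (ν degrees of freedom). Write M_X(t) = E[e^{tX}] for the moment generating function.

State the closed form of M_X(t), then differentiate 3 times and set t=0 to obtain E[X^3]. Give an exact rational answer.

M_X(t) = (1 - 2*t)^(-7/2)
dM/dt = 7/(16*t^4*√(1 - 2*t) - 32*t^3*√(1 - 2*t) + 24*t^2*√(1 - 2*t) - 8*t*√(1 - 2*t) + √(1 - 2*t))
d^2M/dt^2 = -63/(32*t^5*√(1 - 2*t) - 80*t^4*√(1 - 2*t) + 80*t^3*√(1 - 2*t) - 40*t^2*√(1 - 2*t) + 10*t*√(1 - 2*t) - √(1 - 2*t))
d^3M/dt^3 = 693/(64*t^6*√(1 - 2*t) - 192*t^5*√(1 - 2*t) + 240*t^4*√(1 - 2*t) - 160*t^3*√(1 - 2*t) + 60*t^2*√(1 - 2*t) - 12*t*√(1 - 2*t) + √(1 - 2*t))

E[X^3] = d^3M/dt^3 |_{t=0} = 693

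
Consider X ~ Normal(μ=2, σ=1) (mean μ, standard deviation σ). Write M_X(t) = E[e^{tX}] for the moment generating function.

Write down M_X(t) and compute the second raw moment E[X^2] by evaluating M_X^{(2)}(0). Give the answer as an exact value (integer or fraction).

E[X^2] = D^2[M](0) = 5

M_X(t) = e^(t^2/2 + 2*t)
D^2[M](t) = t^2*e^(2*t)*e^(t^2/2) + 4*t*e^(2*t)*e^(t^2/2) + 5*e^(2*t)*e^(t^2/2)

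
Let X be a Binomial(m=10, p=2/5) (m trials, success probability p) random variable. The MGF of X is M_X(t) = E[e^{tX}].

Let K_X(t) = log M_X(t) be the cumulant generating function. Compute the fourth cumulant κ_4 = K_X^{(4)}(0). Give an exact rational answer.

κ_4 = D^4[K](0) = -132/125

M_X(t) = (2*e^(t)/5 + 3/5)^10
K_X(t) = log M_X(t) = 10*log(2*e^(t)/5 + 3/5)
D^4[K](t) = (240*e^(3*t) - 1440*e^(2*t) + 540*e^(t))/(16*e^(4*t) + 96*e^(3*t) + 216*e^(2*t) + 216*e^(t) + 81)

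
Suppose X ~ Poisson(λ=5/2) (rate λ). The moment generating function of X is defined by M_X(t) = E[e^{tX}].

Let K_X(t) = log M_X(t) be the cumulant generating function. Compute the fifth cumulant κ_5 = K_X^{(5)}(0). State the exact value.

M_X(t) = e^(5*e^(t)/2 - 5/2)
K_X(t) = log M_X(t) = 5*e^(t)/2 - 5/2
dK/dt = 5*e^(t)/2
d^2K/dt^2 = 5*e^(t)/2
d^3K/dt^3 = 5*e^(t)/2
d^4K/dt^4 = 5*e^(t)/2
d^5K/dt^5 = 5*e^(t)/2

κ_5 = d^5K/dt^5 |_{t=0} = 5/2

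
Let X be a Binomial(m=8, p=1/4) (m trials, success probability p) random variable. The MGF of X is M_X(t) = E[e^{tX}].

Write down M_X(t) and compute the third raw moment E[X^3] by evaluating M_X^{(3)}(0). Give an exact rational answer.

M_X(t) = (e^(t)/4 + 3/4)^8
dM/dt = e^(8*t)/8192 + 21*e^(7*t)/8192 + 189*e^(6*t)/8192 + 945*e^(5*t)/8192 + 2835*e^(4*t)/8192 + 5103*e^(3*t)/8192 + 5103*e^(2*t)/8192 + 2187*e^(t)/8192
d^2M/dt^2 = e^(8*t)/1024 + 147*e^(7*t)/8192 + 567*e^(6*t)/4096 + 4725*e^(5*t)/8192 + 2835*e^(4*t)/2048 + 15309*e^(3*t)/8192 + 5103*e^(2*t)/4096 + 2187*e^(t)/8192
d^3M/dt^3 = e^(8*t)/128 + 1029*e^(7*t)/8192 + 1701*e^(6*t)/2048 + 23625*e^(5*t)/8192 + 2835*e^(4*t)/512 + 45927*e^(3*t)/8192 + 5103*e^(2*t)/2048 + 2187*e^(t)/8192

E[X^3] = d^3M/dt^3 |_{t=0} = 71/4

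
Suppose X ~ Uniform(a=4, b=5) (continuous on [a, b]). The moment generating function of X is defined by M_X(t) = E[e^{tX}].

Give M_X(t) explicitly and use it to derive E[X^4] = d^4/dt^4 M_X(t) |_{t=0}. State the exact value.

E[X^4] = M^(4)(0) = 2101/5

M_X(t) = (e^(5*t) - e^(4*t))/t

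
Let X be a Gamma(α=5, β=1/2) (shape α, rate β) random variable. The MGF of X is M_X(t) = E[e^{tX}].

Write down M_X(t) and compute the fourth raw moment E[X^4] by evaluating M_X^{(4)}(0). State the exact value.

M_X(t) = 1/(32*(1/2 - t)^5)
D^4[M](t) = -26880/(512*t^9 - 2304*t^8 + 4608*t^7 - 5376*t^6 + 4032*t^5 - 2016*t^4 + 672*t^3 - 144*t^2 + 18*t - 1)

E[X^4] = D^4[M](0) = 26880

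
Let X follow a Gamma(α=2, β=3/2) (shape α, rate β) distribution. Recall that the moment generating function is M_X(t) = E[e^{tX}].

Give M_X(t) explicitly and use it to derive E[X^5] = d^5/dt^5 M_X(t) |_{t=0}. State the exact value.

M_X(t) = 9/(4*(3/2 - t)^2)
M′(t) = -36/(8*t^3 - 36*t^2 + 54*t - 27)
M′′(t) = 216/(16*t^4 - 96*t^3 + 216*t^2 - 216*t + 81)
M′′′(t) = -1728/(32*t^5 - 240*t^4 + 720*t^3 - 1080*t^2 + 810*t - 243)
M′′′′(t) = 17280/(64*t^6 - 576*t^5 + 2160*t^4 - 4320*t^3 + 4860*t^2 - 2916*t + 729)
M′′′′′(t) = -207360/(128*t^7 - 1344*t^6 + 6048*t^5 - 15120*t^4 + 22680*t^3 - 20412*t^2 + 10206*t - 2187)

E[X^5] = M′′′′′(0) = 2560/27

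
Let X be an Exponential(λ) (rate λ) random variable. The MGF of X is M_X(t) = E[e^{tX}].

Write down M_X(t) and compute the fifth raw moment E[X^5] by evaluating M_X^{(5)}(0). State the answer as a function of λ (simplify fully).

E[X^5] = M^(5)(0) = 120/λ^5

M_X(t) = λ/(λ - t)
M^(5)(t) = 120*λ/(λ^6 - 6*λ^5*t + 15*λ^4*t^2 - 20*λ^3*t^3 + 15*λ^2*t^4 - 6*λ*t^5 + t^6)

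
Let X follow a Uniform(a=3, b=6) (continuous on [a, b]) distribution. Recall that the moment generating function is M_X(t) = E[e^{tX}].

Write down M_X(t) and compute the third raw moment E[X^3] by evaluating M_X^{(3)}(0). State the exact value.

M_X(t) = (e^(6*t) - e^(3*t))/(3*t)
D^3[M](t) = (72*t^3*e^(6*t) - 9*t^3*e^(3*t) - 36*t^2*e^(6*t) + 9*t^2*e^(3*t) + 12*t*e^(6*t) - 6*t*e^(3*t) - 2*e^(6*t) + 2*e^(3*t))/t^4

E[X^3] = D^3[M](0) = 405/4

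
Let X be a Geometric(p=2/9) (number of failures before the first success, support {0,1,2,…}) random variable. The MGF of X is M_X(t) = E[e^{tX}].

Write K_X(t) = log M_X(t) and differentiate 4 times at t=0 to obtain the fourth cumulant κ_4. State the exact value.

M_X(t) = 2/(9*(1 - 7*e^(t)/9))
K_X(t) = log M_X(t) = -log(1 - 7*e^(t)/9) - 2*log(3) + log(2)
K^(4)(t) = (3087*e^(3*t) + 15876*e^(2*t) + 5103*e^(t))/(2401*e^(4*t) - 12348*e^(3*t) + 23814*e^(2*t) - 20412*e^(t) + 6561)

κ_4 = K^(4)(0) = 12033/8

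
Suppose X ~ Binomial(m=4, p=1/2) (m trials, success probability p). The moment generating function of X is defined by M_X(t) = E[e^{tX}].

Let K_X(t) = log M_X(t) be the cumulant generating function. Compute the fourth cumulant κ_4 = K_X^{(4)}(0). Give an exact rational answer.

M_X(t) = (e^(t)/2 + 1/2)^4
K_X(t) = log M_X(t) = 4*log(e^(t)/2 + 1/2)
K^(4)(t) = (4*e^(3*t) - 16*e^(2*t) + 4*e^(t))/(e^(4*t) + 4*e^(3*t) + 6*e^(2*t) + 4*e^(t) + 1)

κ_4 = K^(4)(0) = -1/2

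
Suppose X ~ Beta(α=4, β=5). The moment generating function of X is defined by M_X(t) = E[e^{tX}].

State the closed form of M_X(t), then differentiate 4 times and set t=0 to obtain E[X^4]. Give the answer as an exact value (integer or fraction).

E[X^4] = D^4[M](0) = 7/99

M_X(t) = ₁F₁(4; 9; t)
D^4[M](t) = 7*₁F₁(8; 13; t)/99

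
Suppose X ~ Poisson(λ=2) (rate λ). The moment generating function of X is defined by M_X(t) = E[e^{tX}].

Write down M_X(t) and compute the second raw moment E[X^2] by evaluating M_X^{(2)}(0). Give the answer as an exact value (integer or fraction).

M_X(t) = e^(2*e^(t) - 2)
M′(t) = 2*e^(-2)*e^(t)*e^(2*e^(t))
M′′(t) = (4*e^(2*t)*e^(2*e^(t)) + 2*e^(t)*e^(2*e^(t)))*e^(-2)

E[X^2] = M′′(0) = 6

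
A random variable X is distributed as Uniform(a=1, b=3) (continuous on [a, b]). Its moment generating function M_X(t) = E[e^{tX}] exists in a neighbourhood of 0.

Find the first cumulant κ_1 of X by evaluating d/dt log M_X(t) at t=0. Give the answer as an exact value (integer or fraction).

κ_1 = K^(1)(0) = 2

M_X(t) = (e^(3*t) - e^(t))/(2*t)
K_X(t) = log M_X(t) = -log(t) + log(e^(3*t) - e^(t)) - log(2)
K^(1)(t) = (3*t*e^(2*t) - t - e^(2*t) + 1)/(t*e^(2*t) - t)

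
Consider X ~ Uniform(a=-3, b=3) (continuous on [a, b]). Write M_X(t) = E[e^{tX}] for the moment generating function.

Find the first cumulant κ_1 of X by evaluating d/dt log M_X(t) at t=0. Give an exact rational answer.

κ_1 = D[K](0) = 0

M_X(t) = (e^(3*t) - e^(-3*t))/(6*t)
K_X(t) = log M_X(t) = -log(t) + log(e^(3*t) - e^(-3*t)) - log(6)
D[K](t) = (3*t*e^(6*t) + 3*t - e^(6*t) + 1)/(t*e^(6*t) - t)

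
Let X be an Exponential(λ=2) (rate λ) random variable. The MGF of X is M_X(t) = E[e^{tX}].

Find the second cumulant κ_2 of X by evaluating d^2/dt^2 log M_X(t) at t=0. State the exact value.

κ_2 = D^2[K](0) = 1/4

M_X(t) = 2/(2 - t)
K_X(t) = log M_X(t) = -log(2 - t) + log(2)
D^2[K](t) = 1/(t^2 - 4*t + 4)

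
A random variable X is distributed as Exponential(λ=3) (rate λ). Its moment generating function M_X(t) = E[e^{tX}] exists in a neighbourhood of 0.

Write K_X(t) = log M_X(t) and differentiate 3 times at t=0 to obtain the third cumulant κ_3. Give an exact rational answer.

M_X(t) = 3/(3 - t)
K_X(t) = log M_X(t) = -log(3 - t) + log(3)
K^(3)(t) = -2/(t^3 - 9*t^2 + 27*t - 27)

κ_3 = K^(3)(0) = 2/27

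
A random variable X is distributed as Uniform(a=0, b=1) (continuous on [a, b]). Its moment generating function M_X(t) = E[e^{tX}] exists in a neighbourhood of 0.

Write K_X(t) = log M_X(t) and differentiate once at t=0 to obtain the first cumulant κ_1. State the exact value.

κ_1 = K′(0) = 1/2

M_X(t) = (e^(t) - 1)/t
K_X(t) = log M_X(t) = -log(t) + log(e^(t) - 1)
K′(t) = (t*e^(t) - e^(t) + 1)/(t*e^(t) - t)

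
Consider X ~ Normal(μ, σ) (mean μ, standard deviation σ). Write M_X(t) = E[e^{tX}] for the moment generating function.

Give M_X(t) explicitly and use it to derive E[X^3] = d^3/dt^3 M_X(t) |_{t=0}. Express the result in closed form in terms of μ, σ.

E[X^3] = M′′′(0) = μ*(μ^2 + 3*σ^2)

M_X(t) = e^(μ*t + σ^2*t^2/2)
M′(t) = μ*e^(μ*t)*e^(σ^2*t^2/2) + σ^2*t*e^(μ*t)*e^(σ^2*t^2/2)
M′′(t) = μ^2*e^(μ*t)*e^(σ^2*t^2/2) + 2*μ*σ^2*t*e^(μ*t)*e^(σ^2*t^2/2) + σ^4*t^2*e^(μ*t)*e^(σ^2*t^2/2) + σ^2*e^(μ*t)*e^(σ^2*t^2/2)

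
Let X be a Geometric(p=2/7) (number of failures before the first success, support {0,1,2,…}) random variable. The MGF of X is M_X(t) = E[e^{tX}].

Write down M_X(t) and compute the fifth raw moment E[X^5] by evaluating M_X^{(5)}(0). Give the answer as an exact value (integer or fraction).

E[X^5] = D^5[M](0) = 47255/2

M_X(t) = 2/(7*(1 - 5*e^(t)/7))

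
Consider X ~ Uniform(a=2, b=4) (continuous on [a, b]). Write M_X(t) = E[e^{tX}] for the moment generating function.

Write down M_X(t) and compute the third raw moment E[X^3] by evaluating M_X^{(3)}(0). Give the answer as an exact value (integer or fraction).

E[X^3] = M′′′(0) = 30

M_X(t) = (e^(4*t) - e^(2*t))/(2*t)
M′(t) = (4*t*e^(4*t) - 2*t*e^(2*t) - e^(4*t) + e^(2*t))/(2*t^2)
M′′(t) = (8*t^2*e^(4*t) - 2*t^2*e^(2*t) - 4*t*e^(4*t) + 2*t*e^(2*t) + e^(4*t) - e^(2*t))/t^3
M′′′(t) = (32*t^3*e^(4*t) - 4*t^3*e^(2*t) - 24*t^2*e^(4*t) + 6*t^2*e^(2*t) + 12*t*e^(4*t) - 6*t*e^(2*t) - 3*e^(4*t) + 3*e^(2*t))/t^4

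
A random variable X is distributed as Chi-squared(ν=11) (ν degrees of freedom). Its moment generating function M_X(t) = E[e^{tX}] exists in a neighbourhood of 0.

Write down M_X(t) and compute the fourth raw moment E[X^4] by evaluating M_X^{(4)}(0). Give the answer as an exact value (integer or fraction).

M_X(t) = (1 - 2*t)^(-11/2)

E[X^4] = M^(4)(0) = 36465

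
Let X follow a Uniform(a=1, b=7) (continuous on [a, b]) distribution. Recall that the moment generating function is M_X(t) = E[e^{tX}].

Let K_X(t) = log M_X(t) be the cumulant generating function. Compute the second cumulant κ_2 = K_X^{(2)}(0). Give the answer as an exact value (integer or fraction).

κ_2 = D^2[K](0) = 3

M_X(t) = (e^(7*t) - e^(t))/(6*t)
K_X(t) = log M_X(t) = -log(t) + log(e^(7*t) - e^(t)) - log(6)
D^2[K](t) = (-36*t^2*e^(6*t) + e^(12*t) - 2*e^(6*t) + 1)/(t^2*e^(12*t) - 2*t^2*e^(6*t) + t^2)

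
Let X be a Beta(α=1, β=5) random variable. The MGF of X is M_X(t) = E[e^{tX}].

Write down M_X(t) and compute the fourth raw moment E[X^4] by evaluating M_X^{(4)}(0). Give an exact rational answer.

M_X(t) = ₁F₁(1; 6; t)
M′(t) = ₁F₁(2; 7; t)/6
M′′(t) = ₁F₁(3; 8; t)/21
M′′′(t) = ₁F₁(4; 9; t)/56
M′′′′(t) = ₁F₁(5; 10; t)/126

E[X^4] = M′′′′(0) = 1/126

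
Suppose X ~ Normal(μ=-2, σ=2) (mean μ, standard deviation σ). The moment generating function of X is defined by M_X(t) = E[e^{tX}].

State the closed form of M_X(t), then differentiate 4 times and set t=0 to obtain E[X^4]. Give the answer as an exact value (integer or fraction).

E[X^4] = D^4[M](0) = 160

M_X(t) = e^(2*t^2 - 2*t)
D^4[M](t) = (256*t^4*e^(2*t^2) - 512*t^3*e^(2*t^2) + 768*t^2*e^(2*t^2) - 512*t*e^(2*t^2) + 160*e^(2*t^2))*e^(-2*t)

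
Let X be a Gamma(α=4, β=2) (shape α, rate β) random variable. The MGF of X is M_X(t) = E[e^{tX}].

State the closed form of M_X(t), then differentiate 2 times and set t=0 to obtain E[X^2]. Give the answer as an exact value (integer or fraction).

E[X^2] = M^(2)(0) = 5

M_X(t) = 16/(2 - t)^4
M^(2)(t) = 320/(t^6 - 12*t^5 + 60*t^4 - 160*t^3 + 240*t^2 - 192*t + 64)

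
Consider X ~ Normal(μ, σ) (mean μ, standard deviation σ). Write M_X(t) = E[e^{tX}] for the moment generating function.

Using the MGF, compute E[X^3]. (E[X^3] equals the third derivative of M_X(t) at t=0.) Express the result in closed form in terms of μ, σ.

E[X^3] = D^3[M](0) = μ*(μ^2 + 3*σ^2)

M_X(t) = e^(μ*t + σ^2*t^2/2)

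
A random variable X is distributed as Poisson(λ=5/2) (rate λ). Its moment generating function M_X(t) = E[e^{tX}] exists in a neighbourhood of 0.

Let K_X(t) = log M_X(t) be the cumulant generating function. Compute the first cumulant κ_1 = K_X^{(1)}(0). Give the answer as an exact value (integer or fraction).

M_X(t) = e^(5*e^(t)/2 - 5/2)
K_X(t) = log M_X(t) = 5*e^(t)/2 - 5/2
K′(t) = 5*e^(t)/2

κ_1 = K′(0) = 5/2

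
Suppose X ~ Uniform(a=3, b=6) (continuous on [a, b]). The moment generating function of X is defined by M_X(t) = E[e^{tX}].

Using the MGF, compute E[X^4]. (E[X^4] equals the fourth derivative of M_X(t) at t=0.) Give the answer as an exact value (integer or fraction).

E[X^4] = M^(4)(0) = 2511/5

M_X(t) = (e^(6*t) - e^(3*t))/(3*t)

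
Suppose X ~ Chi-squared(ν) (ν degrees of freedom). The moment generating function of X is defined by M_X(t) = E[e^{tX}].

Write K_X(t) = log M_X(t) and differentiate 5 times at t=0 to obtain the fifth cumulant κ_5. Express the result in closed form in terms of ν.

M_X(t) = (1 - 2*t)^(-ν/2)
K_X(t) = log M_X(t) = -ν*log(1 - 2*t)/2
D^5[K](t) = -384*ν/(32*t^5 - 80*t^4 + 80*t^3 - 40*t^2 + 10*t - 1)

κ_5 = D^5[K](0) = 384*ν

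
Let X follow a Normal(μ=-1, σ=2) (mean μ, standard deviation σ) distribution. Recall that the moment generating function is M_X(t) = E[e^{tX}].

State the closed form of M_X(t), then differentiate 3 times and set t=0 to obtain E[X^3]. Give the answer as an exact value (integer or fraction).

M_X(t) = e^(2*t^2 - t)
M^(3)(t) = (64*t^3*e^(2*t^2) - 48*t^2*e^(2*t^2) + 60*t*e^(2*t^2) - 13*e^(2*t^2))*e^(-t)

E[X^3] = M^(3)(0) = -13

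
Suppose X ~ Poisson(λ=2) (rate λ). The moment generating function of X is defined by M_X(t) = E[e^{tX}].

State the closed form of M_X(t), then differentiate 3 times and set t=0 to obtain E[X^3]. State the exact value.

M_X(t) = e^(2*e^(t) - 2)
dM/dt = 2*e^(-2)*e^(t)*e^(2*e^(t))
d^2M/dt^2 = (4*e^(2*t)*e^(2*e^(t)) + 2*e^(t)*e^(2*e^(t)))*e^(-2)
d^3M/dt^3 = (8*e^(3*t)*e^(2*e^(t)) + 12*e^(2*t)*e^(2*e^(t)) + 2*e^(t)*e^(2*e^(t)))*e^(-2)

E[X^3] = d^3M/dt^3 |_{t=0} = 22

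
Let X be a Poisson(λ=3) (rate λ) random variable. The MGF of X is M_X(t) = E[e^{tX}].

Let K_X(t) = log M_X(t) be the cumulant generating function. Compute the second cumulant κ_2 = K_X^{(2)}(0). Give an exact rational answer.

κ_2 = D^2[K](0) = 3

M_X(t) = e^(3*e^(t) - 3)
K_X(t) = log M_X(t) = 3*e^(t) - 3
D^2[K](t) = 3*e^(t)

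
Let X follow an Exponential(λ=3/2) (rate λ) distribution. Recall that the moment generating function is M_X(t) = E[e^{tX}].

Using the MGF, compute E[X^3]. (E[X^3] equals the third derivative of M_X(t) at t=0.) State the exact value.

E[X^3] = D^3[M](0) = 16/9

M_X(t) = 3/(2*(3/2 - t))
D^3[M](t) = 144/(16*t^4 - 96*t^3 + 216*t^2 - 216*t + 81)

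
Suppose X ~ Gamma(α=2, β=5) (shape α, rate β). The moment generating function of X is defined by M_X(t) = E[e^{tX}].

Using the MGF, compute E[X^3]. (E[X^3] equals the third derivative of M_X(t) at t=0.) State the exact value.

M_X(t) = 25/(5 - t)^2
M^(3)(t) = -600/(t^5 - 25*t^4 + 250*t^3 - 1250*t^2 + 3125*t - 3125)

E[X^3] = M^(3)(0) = 24/125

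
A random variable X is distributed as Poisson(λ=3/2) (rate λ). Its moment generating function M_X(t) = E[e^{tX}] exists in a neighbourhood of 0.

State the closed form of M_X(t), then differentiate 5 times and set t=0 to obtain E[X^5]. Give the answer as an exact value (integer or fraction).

M_X(t) = e^(3*e^(t)/2 - 3/2)
M^(5)(t) = (243*e^(5*t)*e^(3*e^(t)/2) + 1620*e^(4*t)*e^(3*e^(t)/2) + 2700*e^(3*t)*e^(3*e^(t)/2) + 1080*e^(2*t)*e^(3*e^(t)/2) + 48*e^(t)*e^(3*e^(t)/2))*e^(-3/2)/32

E[X^5] = M^(5)(0) = 5691/32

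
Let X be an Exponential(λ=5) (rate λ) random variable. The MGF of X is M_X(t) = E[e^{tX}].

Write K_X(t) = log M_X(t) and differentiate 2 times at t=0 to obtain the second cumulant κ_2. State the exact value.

κ_2 = D^2[K](0) = 1/25

M_X(t) = 5/(5 - t)
K_X(t) = log M_X(t) = -log(5 - t) + log(5)
D^2[K](t) = 1/(t^2 - 10*t + 25)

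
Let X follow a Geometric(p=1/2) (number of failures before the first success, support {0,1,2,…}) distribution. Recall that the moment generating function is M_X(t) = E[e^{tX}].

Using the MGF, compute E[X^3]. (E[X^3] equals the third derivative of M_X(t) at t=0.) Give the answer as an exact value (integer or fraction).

M_X(t) = 1/(2*(1 - e^(t)/2))
D^3[M](t) = (e^(3*t) + 8*e^(2*t) + 4*e^(t))/(e^(4*t) - 8*e^(3*t) + 24*e^(2*t) - 32*e^(t) + 16)

E[X^3] = D^3[M](0) = 13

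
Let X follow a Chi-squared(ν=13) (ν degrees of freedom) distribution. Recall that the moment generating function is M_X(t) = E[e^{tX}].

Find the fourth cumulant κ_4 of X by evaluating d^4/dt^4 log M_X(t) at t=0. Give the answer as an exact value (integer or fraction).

M_X(t) = (1 - 2*t)^(-13/2)
K_X(t) = log M_X(t) = -13*log(1 - 2*t)/2
dK/dt = -13/(2*t - 1)
d^2K/dt^2 = 26/(4*t^2 - 4*t + 1)
d^3K/dt^3 = -104/(8*t^3 - 12*t^2 + 6*t - 1)
d^4K/dt^4 = 624/(16*t^4 - 32*t^3 + 24*t^2 - 8*t + 1)

κ_4 = d^4K/dt^4 |_{t=0} = 624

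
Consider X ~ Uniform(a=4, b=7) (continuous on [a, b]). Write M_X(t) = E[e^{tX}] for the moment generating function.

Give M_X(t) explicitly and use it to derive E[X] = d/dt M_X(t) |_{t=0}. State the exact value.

M_X(t) = (e^(7*t) - e^(4*t))/(3*t)
dM/dt = (7*t*e^(7*t) - 4*t*e^(4*t) - e^(7*t) + e^(4*t))/(3*t^2)

E[X] = dM/dt |_{t=0} = 11/2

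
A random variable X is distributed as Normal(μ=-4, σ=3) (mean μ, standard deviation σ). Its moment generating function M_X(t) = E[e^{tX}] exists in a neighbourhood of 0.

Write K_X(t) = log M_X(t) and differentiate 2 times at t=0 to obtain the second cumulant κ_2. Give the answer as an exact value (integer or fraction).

M_X(t) = e^(9*t^2/2 - 4*t)
K_X(t) = log M_X(t) = 9*t^2/2 - 4*t
D^2[K](t) = 9

κ_2 = D^2[K](0) = 9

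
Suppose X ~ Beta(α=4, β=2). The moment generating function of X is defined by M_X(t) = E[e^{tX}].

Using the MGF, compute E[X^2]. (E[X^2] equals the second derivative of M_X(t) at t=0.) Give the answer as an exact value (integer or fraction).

E[X^2] = d^2M/dt^2 |_{t=0} = 10/21

M_X(t) = ₁F₁(4; 6; t)
dM/dt = 2*₁F₁(5; 7; t)/3
d^2M/dt^2 = 10*₁F₁(6; 8; t)/21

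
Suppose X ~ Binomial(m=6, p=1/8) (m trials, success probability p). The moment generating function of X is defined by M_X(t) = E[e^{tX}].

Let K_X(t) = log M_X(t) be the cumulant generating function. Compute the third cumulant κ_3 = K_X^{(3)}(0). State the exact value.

M_X(t) = (e^(t)/8 + 7/8)^6
K_X(t) = log M_X(t) = 6*log(e^(t)/8 + 7/8)
D^3[K](t) = (-42*e^(2*t) + 294*e^(t))/(e^(3*t) + 21*e^(2*t) + 147*e^(t) + 343)

κ_3 = D^3[K](0) = 63/128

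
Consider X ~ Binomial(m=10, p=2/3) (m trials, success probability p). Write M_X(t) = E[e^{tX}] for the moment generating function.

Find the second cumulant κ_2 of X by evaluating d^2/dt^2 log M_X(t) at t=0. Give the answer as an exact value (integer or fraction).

M_X(t) = (2*e^(t)/3 + 1/3)^10
K_X(t) = log M_X(t) = 10*log(2*e^(t)/3 + 1/3)
K^(2)(t) = 20*e^(t)/(4*e^(2*t) + 4*e^(t) + 1)

κ_2 = K^(2)(0) = 20/9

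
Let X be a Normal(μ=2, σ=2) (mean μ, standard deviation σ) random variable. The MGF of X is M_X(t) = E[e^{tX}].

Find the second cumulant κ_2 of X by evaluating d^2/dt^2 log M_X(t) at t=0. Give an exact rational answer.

κ_2 = K′′(0) = 4

M_X(t) = e^(2*t^2 + 2*t)
K_X(t) = log M_X(t) = 2*t^2 + 2*t
K′(t) = 4*t + 2
K′′(t) = 4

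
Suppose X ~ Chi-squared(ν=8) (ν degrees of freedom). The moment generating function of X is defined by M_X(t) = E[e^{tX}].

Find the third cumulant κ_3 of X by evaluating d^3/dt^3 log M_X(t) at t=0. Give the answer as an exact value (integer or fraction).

M_X(t) = (1 - 2*t)^(-4)
K_X(t) = log M_X(t) = -4*log(1 - 2*t)
D^3[K](t) = -64/(8*t^3 - 12*t^2 + 6*t - 1)

κ_3 = D^3[K](0) = 64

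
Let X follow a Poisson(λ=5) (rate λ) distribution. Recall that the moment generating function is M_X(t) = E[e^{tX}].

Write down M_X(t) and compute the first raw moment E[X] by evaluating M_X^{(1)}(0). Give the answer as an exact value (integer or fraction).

M_X(t) = e^(5*e^(t) - 5)
M′(t) = 5*e^(-5)*e^(t)*e^(5*e^(t))

E[X] = M′(0) = 5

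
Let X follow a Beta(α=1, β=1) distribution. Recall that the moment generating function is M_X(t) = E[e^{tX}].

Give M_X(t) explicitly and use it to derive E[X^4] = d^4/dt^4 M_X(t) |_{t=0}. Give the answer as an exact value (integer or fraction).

E[X^4] = M^(4)(0) = 1/5

M_X(t) = ₁F₁(1; 2; t)
M^(4)(t) = ₁F₁(5; 6; t)/5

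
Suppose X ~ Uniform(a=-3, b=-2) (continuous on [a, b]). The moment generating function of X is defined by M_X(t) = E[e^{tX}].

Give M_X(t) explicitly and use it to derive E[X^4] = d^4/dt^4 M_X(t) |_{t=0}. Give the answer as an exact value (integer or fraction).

E[X^4] = M^(4)(0) = 211/5

M_X(t) = (e^(-2*t) - e^(-3*t))/t
M^(4)(t) = (16*t^4*e^(t) - 81*t^4 + 32*t^3*e^(t) - 108*t^3 + 48*t^2*e^(t) - 108*t^2 + 48*t*e^(t) - 72*t + 24*e^(t) - 24)*e^(-3*t)/t^5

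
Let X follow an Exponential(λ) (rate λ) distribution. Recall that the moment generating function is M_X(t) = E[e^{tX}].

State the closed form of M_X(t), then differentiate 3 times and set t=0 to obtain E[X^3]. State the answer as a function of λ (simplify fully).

E[X^3] = M^(3)(0) = 6/λ^3

M_X(t) = λ/(λ - t)
M^(3)(t) = 6*λ/(λ^4 - 4*λ^3*t + 6*λ^2*t^2 - 4*λ*t^3 + t^4)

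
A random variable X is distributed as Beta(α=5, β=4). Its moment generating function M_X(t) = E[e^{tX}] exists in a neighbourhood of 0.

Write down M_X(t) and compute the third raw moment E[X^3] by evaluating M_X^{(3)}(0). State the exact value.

E[X^3] = d^3M/dt^3 |_{t=0} = 7/33

M_X(t) = ₁F₁(5; 9; t)
dM/dt = 5*₁F₁(6; 10; t)/9
d^2M/dt^2 = ₁F₁(7; 11; t)/3
d^3M/dt^3 = 7*₁F₁(8; 12; t)/33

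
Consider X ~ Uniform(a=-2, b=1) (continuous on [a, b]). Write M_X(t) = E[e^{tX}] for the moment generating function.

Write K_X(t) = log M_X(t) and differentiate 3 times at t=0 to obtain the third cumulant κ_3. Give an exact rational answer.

M_X(t) = (e^(t) - e^(-2*t))/(3*t)
K_X(t) = log M_X(t) = -log(t) + log(e^(t) - e^(-2*t)) - log(3)
dK/dt = (t*e^(3*t) + 2*t - e^(3*t) + 1)/(t*e^(3*t) - t)
d^2K/dt^2 = (-9*t^2*e^(3*t) + e^(6*t) - 2*e^(3*t) + 1)/(t^2*e^(6*t) - 2*t^2*e^(3*t) + t^2)
d^3K/dt^3 = (27*t^3*e^(6*t) + 27*t^3*e^(3*t) - 2*e^(9*t) + 6*e^(6*t) - 6*e^(3*t) + 2)/(t^3*e^(9*t) - 3*t^3*e^(6*t) + 3*t^3*e^(3*t) - t^3)

κ_3 = d^3K/dt^3 |_{t=0} = 0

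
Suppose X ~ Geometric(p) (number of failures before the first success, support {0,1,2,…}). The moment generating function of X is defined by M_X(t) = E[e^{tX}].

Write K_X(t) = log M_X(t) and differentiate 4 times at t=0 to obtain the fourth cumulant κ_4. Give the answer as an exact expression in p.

M_X(t) = p/(-(1 - p)*e^(t) + 1)
K_X(t) = log M_X(t) = log(p) - log(-(1 - p)*e^(t) + 1)
dK/dt = (-p*e^(t) + e^(t))/(p*e^(t) - e^(t) + 1)
d^2K/dt^2 = (-p*e^(t) + e^(t))/(p^2*e^(2*t) - 2*p*e^(2*t) + 2*p*e^(t) + e^(2*t) - 2*e^(t) + 1)

κ_4 = d^4K/dt^4 |_{t=0} = (-p^3 + 7*p^2 - 12*p + 6)/p^4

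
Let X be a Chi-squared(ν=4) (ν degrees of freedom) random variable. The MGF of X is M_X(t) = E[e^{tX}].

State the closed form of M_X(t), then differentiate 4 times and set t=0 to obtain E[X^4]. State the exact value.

E[X^4] = M^(4)(0) = 1920

M_X(t) = (1 - 2*t)^(-2)
M^(4)(t) = 1920/(64*t^6 - 192*t^5 + 240*t^4 - 160*t^3 + 60*t^2 - 12*t + 1)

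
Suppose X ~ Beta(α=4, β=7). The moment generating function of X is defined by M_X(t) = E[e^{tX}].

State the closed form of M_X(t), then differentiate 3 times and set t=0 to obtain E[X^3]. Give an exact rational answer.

E[X^3] = M^(3)(0) = 10/143

M_X(t) = ₁F₁(4; 11; t)
M^(3)(t) = 10*₁F₁(7; 14; t)/143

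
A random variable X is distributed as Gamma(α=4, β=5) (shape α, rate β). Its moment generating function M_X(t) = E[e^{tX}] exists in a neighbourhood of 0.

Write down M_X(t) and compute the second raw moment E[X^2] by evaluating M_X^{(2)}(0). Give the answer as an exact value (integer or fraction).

M_X(t) = 625/(5 - t)^4
D^2[M](t) = 12500/(t^6 - 30*t^5 + 375*t^4 - 2500*t^3 + 9375*t^2 - 18750*t + 15625)

E[X^2] = D^2[M](0) = 4/5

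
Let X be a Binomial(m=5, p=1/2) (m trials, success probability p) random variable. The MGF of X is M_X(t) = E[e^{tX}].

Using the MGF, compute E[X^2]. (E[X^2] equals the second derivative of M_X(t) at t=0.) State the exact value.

M_X(t) = (e^(t)/2 + 1/2)^5
dM/dt = 5*e^(5*t)/32 + 5*e^(4*t)/8 + 15*e^(3*t)/16 + 5*e^(2*t)/8 + 5*e^(t)/32
d^2M/dt^2 = 25*e^(5*t)/32 + 5*e^(4*t)/2 + 45*e^(3*t)/16 + 5*e^(2*t)/4 + 5*e^(t)/32

E[X^2] = d^2M/dt^2 |_{t=0} = 15/2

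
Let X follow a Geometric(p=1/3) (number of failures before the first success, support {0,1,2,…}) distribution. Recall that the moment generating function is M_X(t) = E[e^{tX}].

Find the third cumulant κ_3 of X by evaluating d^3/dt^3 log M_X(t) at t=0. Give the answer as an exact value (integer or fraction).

M_X(t) = 1/(3*(1 - 2*e^(t)/3))
K_X(t) = log M_X(t) = -log(1 - 2*e^(t)/3) - log(3)
D^3[K](t) = (-12*e^(2*t) - 18*e^(t))/(8*e^(3*t) - 36*e^(2*t) + 54*e^(t) - 27)

κ_3 = D^3[K](0) = 30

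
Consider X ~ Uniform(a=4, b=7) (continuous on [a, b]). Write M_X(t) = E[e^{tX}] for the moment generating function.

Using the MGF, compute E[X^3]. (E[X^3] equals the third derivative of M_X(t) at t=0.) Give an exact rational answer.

E[X^3] = M^(3)(0) = 715/4

M_X(t) = (e^(7*t) - e^(4*t))/(3*t)
M^(3)(t) = (343*t^3*e^(7*t) - 64*t^3*e^(4*t) - 147*t^2*e^(7*t) + 48*t^2*e^(4*t) + 42*t*e^(7*t) - 24*t*e^(4*t) - 6*e^(7*t) + 6*e^(4*t))/(3*t^4)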